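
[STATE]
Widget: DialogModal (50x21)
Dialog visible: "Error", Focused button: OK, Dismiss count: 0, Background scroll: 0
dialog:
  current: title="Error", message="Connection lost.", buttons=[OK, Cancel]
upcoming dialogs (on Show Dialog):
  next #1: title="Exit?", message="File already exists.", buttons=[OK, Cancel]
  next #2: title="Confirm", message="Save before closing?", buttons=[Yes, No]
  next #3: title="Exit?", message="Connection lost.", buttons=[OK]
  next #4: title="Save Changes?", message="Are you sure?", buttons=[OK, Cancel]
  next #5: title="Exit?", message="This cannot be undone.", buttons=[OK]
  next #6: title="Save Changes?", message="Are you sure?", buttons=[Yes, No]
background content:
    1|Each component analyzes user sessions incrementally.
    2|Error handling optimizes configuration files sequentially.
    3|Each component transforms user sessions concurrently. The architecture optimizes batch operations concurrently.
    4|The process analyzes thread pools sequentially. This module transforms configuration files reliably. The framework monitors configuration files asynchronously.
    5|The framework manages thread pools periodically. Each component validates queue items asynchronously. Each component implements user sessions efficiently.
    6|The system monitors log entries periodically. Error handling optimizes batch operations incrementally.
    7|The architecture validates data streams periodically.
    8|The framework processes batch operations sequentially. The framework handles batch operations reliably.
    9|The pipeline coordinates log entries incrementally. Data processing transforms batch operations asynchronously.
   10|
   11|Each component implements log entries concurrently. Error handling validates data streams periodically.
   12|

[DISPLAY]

Each component analyzes user sessions incrementall
Error handling optimizes configuration files seque
Each component transforms user sessions concurrent
The process analyzes thread pools sequentially. Th
The framework manages thread pools periodically. E
The system monitors log entries periodically. Erro
The architecture validates data streams periodical
The framework processes batch operations sequentia
The pipeline co┌──────────────────┐s incrementally
               │      Error       │               
Each component │ Connection lost. │es concurrently
               │  [OK]  Cancel    │               
               └──────────────────┘               
                                                  
                                                  
                                                  
                                                  
                                                  
                                                  
                                                  
                                                  


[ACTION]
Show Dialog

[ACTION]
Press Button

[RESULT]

Each component analyzes user sessions incrementall
Error handling optimizes configuration files seque
Each component transforms user sessions concurrent
The process analyzes thread pools sequentially. Th
The framework manages thread pools periodically. E
The system monitors log entries periodically. Erro
The architecture validates data streams periodical
The framework processes batch operations sequentia
The pipeline coordinates log entries incrementally
                                                  
Each component implements log entries concurrently
                                                  
                                                  
                                                  
                                                  
                                                  
                                                  
                                                  
                                                  
                                                  
                                                  


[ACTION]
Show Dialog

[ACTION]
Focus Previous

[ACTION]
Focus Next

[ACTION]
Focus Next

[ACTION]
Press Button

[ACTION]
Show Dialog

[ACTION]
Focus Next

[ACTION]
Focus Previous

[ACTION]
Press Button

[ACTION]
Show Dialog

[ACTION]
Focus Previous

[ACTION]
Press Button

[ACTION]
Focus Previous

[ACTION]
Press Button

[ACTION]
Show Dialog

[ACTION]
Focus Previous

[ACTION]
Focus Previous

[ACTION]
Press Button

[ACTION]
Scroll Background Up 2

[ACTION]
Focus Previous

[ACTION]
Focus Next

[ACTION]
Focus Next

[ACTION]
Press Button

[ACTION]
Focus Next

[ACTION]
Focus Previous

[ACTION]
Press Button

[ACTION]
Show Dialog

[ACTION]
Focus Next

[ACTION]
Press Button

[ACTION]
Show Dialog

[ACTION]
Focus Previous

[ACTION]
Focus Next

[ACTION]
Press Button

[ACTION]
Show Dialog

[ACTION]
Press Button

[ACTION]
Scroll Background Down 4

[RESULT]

The framework manages thread pools periodically. E
The system monitors log entries periodically. Erro
The architecture validates data streams periodical
The framework processes batch operations sequentia
The pipeline coordinates log entries incrementally
                                                  
Each component implements log entries concurrently
                                                  
                                                  
                                                  
                                                  
                                                  
                                                  
                                                  
                                                  
                                                  
                                                  
                                                  
                                                  
                                                  
                                                  


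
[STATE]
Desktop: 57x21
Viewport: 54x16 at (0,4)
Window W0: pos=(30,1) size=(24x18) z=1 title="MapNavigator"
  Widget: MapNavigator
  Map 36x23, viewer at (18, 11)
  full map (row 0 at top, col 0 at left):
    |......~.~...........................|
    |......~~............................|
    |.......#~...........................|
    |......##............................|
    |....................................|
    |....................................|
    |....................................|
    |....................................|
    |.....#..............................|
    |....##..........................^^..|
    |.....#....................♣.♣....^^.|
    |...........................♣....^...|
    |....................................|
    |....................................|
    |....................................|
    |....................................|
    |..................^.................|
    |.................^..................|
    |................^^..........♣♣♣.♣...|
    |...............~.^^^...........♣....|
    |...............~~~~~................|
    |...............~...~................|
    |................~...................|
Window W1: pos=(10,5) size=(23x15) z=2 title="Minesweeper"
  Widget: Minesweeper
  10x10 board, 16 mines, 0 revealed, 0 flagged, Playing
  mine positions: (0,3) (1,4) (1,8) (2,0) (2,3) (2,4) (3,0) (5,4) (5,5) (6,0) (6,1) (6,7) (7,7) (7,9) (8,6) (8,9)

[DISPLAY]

                              ┃......................┃
          ┏━━━━━━━━━━━━━━━━━━━━━┓....................┃
          ┃ Minesweeper         ┃....................┃
          ┠─────────────────────┨....................┃
          ┃■■■■■■■■■■           ┃....................┃
          ┃■■■■■■■■■■           ┃....................┃
          ┃■■■■■■■■■■           ┃.................♣.♣┃
          ┃■■■■■■■■■■           ┃.........@........♣.┃
          ┃■■■■■■■■■■           ┃....................┃
          ┃■■■■■■■■■■           ┃....................┃
          ┃■■■■■■■■■■           ┃....................┃
          ┃■■■■■■■■■■           ┃....................┃
          ┃■■■■■■■■■■           ┃.........^..........┃
          ┃■■■■■■■■■■           ┃........^...........┃
          ┃                     ┃━━━━━━━━━━━━━━━━━━━━┛
          ┗━━━━━━━━━━━━━━━━━━━━━┛                     


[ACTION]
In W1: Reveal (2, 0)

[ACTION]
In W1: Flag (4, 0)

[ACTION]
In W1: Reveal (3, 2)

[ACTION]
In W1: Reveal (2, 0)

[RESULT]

                              ┃......................┃
          ┏━━━━━━━━━━━━━━━━━━━━━┓....................┃
          ┃ Minesweeper         ┃....................┃
          ┠─────────────────────┨....................┃
          ┃■■■✹■■■■■■           ┃....................┃
          ┃■■■■✹■■■✹■           ┃....................┃
          ┃✹■■✹✹■■■■■           ┃.................♣.♣┃
          ┃✹■■■■■■■■■           ┃.........@........♣.┃
          ┃■■■■■■■■■■           ┃....................┃
          ┃■■■■✹✹■■■■           ┃....................┃
          ┃✹✹■■■■■✹■■           ┃....................┃
          ┃■■■■■■■✹■✹           ┃....................┃
          ┃■■■■■■✹■■✹           ┃.........^..........┃
          ┃■■■■■■■■■■           ┃........^...........┃
          ┃                     ┃━━━━━━━━━━━━━━━━━━━━┛
          ┗━━━━━━━━━━━━━━━━━━━━━┛                     


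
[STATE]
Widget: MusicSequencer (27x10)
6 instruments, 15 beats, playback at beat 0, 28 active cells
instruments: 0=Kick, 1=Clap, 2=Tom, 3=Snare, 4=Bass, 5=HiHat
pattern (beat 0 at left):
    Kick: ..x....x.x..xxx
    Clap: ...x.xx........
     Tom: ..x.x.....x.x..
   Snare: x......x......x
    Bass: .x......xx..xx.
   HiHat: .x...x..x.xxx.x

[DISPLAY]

      ▼12345678901234      
  Kick··█····█·█··███      
  Clap···█·██········      
   Tom··█·█·····█·█··      
 Snare█······█······█      
  Bass·█······██··██·      
 HiHat·█···█··█·███·█      
                           
                           
                           


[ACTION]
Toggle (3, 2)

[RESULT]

      ▼12345678901234      
  Kick··█····█·█··███      
  Clap···█·██········      
   Tom··█·█·····█·█··      
 Snare█·█····█······█      
  Bass·█······██··██·      
 HiHat·█···█··█·███·█      
                           
                           
                           


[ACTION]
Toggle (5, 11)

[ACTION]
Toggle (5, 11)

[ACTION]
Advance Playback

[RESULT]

      0▼2345678901234      
  Kick··█····█·█··███      
  Clap···█·██········      
   Tom··█·█·····█·█··      
 Snare█·█····█······█      
  Bass·█······██··██·      
 HiHat·█···█··█·███·█      
                           
                           
                           


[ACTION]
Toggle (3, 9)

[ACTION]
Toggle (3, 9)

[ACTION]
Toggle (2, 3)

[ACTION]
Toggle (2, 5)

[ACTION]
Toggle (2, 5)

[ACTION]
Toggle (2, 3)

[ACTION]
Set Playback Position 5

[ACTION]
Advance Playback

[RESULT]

      012345▼78901234      
  Kick··█····█·█··███      
  Clap···█·██········      
   Tom··█·█·····█·█··      
 Snare█·█····█······█      
  Bass·█······██··██·      
 HiHat·█···█··█·███·█      
                           
                           
                           


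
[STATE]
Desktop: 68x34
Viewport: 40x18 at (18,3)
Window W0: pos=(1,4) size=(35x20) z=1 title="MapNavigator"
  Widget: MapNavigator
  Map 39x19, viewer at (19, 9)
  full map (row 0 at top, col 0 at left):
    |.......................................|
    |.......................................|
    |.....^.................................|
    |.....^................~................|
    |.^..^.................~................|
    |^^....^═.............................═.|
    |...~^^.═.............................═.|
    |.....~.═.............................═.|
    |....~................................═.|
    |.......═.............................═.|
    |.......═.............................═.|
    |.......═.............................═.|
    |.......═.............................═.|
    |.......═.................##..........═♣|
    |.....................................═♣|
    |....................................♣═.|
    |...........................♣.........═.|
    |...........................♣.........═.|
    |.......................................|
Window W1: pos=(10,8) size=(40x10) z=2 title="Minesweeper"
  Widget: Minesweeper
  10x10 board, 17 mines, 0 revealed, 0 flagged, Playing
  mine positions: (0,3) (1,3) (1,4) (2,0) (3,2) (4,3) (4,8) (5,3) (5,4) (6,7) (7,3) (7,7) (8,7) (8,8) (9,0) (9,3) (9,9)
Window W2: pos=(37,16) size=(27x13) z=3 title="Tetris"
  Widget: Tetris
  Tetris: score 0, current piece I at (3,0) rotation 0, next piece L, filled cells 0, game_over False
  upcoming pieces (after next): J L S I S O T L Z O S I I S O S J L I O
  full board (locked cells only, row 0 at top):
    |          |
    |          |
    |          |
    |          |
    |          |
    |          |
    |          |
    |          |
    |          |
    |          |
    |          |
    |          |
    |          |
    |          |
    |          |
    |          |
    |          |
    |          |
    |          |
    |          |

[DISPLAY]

                                        
━━━━━━━━━━━━━━━━━┓                      
                 ┃                      
─────────────────┨                      
.................┃                      
━━━━━━━━━━━━━━━━━━━━━━━━━━━━━━━┓        
eeper                          ┃        
───────────────────────────────┨        
■■■                            ┃        
■■■                            ┃        
■■■                            ┃        
■■■                            ┃        
■■■                            ┃        
■■■                ┏━━━━━━━━━━━━━━━━━━━━
━━━━━━━━━━━━━━━━━━━┃ Tetris             
.................┃ ┠────────────────────
......##.........┃ ┃          │Next:    
.................┃ ┃          │  ▒      


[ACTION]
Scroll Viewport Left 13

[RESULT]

                                        
━━━━━━━━━━━━━━━━━━━━━━━━━━━━━━┓         
pNavigator                    ┃         
──────────────────────────────┨         
..............................┃         
.....┏━━━━━━━━━━━━━━━━━━━━━━━━━━━━━━━━━━
.....┃ Minesweeper                      
.....┠──────────────────────────────────
^═...┃■■■■■■■■■■                        
.═...┃■■■■■■■■■■                        
.═...┃■■■■■■■■■■                        
.....┃■■■■■■■■■■                        
.═...┃■■■■■■■■■■                        
.═...┃■■■■■■■■■■                ┏━━━━━━━
.═...┗━━━━━━━━━━━━━━━━━━━━━━━━━━┃ Tetris
.═............................┃ ┠───────
.═.................##.........┃ ┃       
..............................┃ ┃       


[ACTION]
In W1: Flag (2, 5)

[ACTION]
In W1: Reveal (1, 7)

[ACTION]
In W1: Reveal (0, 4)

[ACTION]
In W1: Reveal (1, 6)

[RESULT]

                                        
━━━━━━━━━━━━━━━━━━━━━━━━━━━━━━┓         
pNavigator                    ┃         
──────────────────────────────┨         
..............................┃         
.....┏━━━━━━━━━━━━━━━━━━━━━━━━━━━━━━━━━━
.....┃ Minesweeper                      
.....┠──────────────────────────────────
^═...┃■■■■31                            
.═...┃■■■■■1                            
.═...┃■■■■21                            
.....┃■■■■1  111                        
.═...┃■■■■31 1■■                        
.═...┃■■■■■112■■                ┏━━━━━━━
.═...┗━━━━━━━━━━━━━━━━━━━━━━━━━━┃ Tetris
.═............................┃ ┠───────
.═.................##.........┃ ┃       
..............................┃ ┃       


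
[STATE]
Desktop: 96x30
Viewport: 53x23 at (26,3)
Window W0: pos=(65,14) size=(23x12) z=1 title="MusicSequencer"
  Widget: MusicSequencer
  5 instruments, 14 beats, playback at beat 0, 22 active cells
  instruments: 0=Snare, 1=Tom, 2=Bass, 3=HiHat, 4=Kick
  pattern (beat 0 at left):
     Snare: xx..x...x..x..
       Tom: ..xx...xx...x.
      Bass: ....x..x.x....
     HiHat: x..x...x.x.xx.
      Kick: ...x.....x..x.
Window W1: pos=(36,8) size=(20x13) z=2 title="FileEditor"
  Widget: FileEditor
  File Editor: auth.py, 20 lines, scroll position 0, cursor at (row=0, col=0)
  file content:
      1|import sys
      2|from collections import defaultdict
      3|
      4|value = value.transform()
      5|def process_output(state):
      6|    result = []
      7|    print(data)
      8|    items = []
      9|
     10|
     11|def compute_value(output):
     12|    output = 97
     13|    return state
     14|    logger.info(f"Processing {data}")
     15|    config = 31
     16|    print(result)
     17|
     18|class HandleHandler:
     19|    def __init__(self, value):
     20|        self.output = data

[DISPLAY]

                                                     
                                                     
                                                     
                                                     
                                                     
          ┏━━━━━━━━━━━━━━━━━━┓                       
          ┃ FileEditor       ┃                       
          ┠──────────────────┨                       
          ┃█mport sys       ▲┃                       
          ┃from collections █┃                       
          ┃                 ░┃                       
          ┃value = value.tra░┃         ┏━━━━━━━━━━━━━
          ┃def process_outpu░┃         ┃ MusicSequenc
          ┃    result = []  ░┃         ┠─────────────
          ┃    print(data)  ░┃         ┃      ▼123456
          ┃    items = []   ░┃         ┃ Snare██··█··
          ┃                 ▼┃         ┃   Tom··██···
          ┗━━━━━━━━━━━━━━━━━━┛         ┃  Bass····█··
                                       ┃ HiHat█··█···
                                       ┃  Kick···█···
                                       ┃             
                                       ┃             
                                       ┗━━━━━━━━━━━━━


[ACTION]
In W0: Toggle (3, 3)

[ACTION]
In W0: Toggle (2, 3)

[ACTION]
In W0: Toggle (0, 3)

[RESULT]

                                                     
                                                     
                                                     
                                                     
                                                     
          ┏━━━━━━━━━━━━━━━━━━┓                       
          ┃ FileEditor       ┃                       
          ┠──────────────────┨                       
          ┃█mport sys       ▲┃                       
          ┃from collections █┃                       
          ┃                 ░┃                       
          ┃value = value.tra░┃         ┏━━━━━━━━━━━━━
          ┃def process_outpu░┃         ┃ MusicSequenc
          ┃    result = []  ░┃         ┠─────────────
          ┃    print(data)  ░┃         ┃      ▼123456
          ┃    items = []   ░┃         ┃ Snare██·██··
          ┃                 ▼┃         ┃   Tom··██···
          ┗━━━━━━━━━━━━━━━━━━┛         ┃  Bass···██··
                                       ┃ HiHat█······
                                       ┃  Kick···█···
                                       ┃             
                                       ┃             
                                       ┗━━━━━━━━━━━━━


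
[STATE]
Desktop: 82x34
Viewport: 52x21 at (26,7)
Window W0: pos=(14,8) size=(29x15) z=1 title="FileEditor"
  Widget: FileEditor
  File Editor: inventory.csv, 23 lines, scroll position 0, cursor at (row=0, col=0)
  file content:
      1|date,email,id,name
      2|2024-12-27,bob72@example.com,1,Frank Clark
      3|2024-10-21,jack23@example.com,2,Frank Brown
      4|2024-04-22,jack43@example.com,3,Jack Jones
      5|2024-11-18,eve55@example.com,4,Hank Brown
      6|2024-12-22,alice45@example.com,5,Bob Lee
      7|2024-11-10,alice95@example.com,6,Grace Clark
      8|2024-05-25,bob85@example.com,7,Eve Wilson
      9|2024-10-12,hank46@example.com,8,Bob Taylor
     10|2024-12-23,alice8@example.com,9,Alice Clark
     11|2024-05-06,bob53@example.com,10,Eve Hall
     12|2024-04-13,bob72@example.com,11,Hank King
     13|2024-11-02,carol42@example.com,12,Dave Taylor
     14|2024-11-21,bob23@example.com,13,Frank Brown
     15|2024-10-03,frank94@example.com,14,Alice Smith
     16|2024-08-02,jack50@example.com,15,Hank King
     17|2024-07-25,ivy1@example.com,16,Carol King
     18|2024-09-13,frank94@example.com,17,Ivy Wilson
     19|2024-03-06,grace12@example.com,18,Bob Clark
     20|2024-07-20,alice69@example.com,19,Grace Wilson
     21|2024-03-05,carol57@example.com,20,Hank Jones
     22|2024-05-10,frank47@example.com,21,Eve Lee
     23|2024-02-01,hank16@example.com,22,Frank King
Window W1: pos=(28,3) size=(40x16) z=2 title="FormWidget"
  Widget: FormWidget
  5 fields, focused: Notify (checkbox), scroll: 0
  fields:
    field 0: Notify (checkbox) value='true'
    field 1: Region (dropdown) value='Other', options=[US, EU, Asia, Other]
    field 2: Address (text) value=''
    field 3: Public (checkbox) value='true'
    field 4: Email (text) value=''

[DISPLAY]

  ┃  Region:     [Other                ▼]┃          
━━┃  Address:    [                      ]┃          
  ┃  Public:     [x]                     ┃          
──┃  Email:      [                      ]┃          
id┃                                      ┃          
bo┃                                      ┃          
ja┃                                      ┃          
ja┃                                      ┃          
ev┃                                      ┃          
al┃                                      ┃          
al┃                                      ┃          
bo┗━━━━━━━━━━━━━━━━━━━━━━━━━━━━━━━━━━━━━━┛          
hank46@example.░┃                                   
alice8@example.░┃                                   
bob53@example.c▼┃                                   
━━━━━━━━━━━━━━━━┛                                   
                                                    
                                                    
                                                    
                                                    
                                                    


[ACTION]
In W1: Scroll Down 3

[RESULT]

  ┃  Email:      [                      ]┃          
━━┃                                      ┃          
  ┃                                      ┃          
──┃                                      ┃          
id┃                                      ┃          
bo┃                                      ┃          
ja┃                                      ┃          
ja┃                                      ┃          
ev┃                                      ┃          
al┃                                      ┃          
al┃                                      ┃          
bo┗━━━━━━━━━━━━━━━━━━━━━━━━━━━━━━━━━━━━━━┛          
hank46@example.░┃                                   
alice8@example.░┃                                   
bob53@example.c▼┃                                   
━━━━━━━━━━━━━━━━┛                                   
                                                    
                                                    
                                                    
                                                    
                                                    


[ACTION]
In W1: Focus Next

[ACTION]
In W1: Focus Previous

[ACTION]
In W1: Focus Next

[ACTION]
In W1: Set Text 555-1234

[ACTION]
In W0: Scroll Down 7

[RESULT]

  ┃  Email:      [                      ]┃          
━━┃                                      ┃          
  ┃                                      ┃          
──┃                                      ┃          
bo┃                                      ┃          
ha┃                                      ┃          
al┃                                      ┃          
bo┃                                      ┃          
bo┃                                      ┃          
ca┃                                      ┃          
bo┃                                      ┃          
fr┗━━━━━━━━━━━━━━━━━━━━━━━━━━━━━━━━━━━━━━┛          
jack50@example.░┃                                   
ivy1@example.co░┃                                   
frank94@example▼┃                                   
━━━━━━━━━━━━━━━━┛                                   
                                                    
                                                    
                                                    
                                                    
                                                    


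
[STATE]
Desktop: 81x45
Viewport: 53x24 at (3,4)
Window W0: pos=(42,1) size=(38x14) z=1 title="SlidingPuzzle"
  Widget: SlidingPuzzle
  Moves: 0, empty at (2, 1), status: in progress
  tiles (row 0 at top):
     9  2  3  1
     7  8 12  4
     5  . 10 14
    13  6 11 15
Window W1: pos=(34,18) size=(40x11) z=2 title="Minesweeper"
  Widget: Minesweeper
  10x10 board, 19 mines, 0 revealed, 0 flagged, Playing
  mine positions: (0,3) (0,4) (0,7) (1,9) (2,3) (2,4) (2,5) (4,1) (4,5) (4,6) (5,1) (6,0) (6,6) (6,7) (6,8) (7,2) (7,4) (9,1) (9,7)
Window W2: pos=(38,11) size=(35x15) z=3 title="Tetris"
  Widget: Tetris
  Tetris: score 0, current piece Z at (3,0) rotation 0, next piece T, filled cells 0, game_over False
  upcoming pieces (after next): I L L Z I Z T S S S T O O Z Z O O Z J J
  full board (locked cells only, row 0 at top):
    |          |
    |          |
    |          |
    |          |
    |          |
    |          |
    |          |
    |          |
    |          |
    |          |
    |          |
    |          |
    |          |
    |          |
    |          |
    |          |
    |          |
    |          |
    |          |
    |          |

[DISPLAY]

                                       ┃┌────┬────┬──
                                       ┃│  9 │  2 │  
                                       ┃├────┼────┼──
                                       ┃│  7 │  8 │ 1
                                       ┃├────┼────┼──
                                       ┃│  5 │    │ 1
                                       ┃├────┼────┼──
                                   ┏━━━━━━━━━━━━━━━━━
                                   ┃ Tetris          
                                   ┠─────────────────
                                   ┃          │Next: 
                                   ┃          │ ▒    
                                   ┃          │▒▒▒   
                                   ┃          │      
                               ┏━━━┃          │      
                               ┃ Mi┃          │      
                               ┠───┃          │Score:
                               ┃■■■┃          │0     
                               ┃■■■┃          │      
                               ┃■■■┃          │      
                               ┃■■■┃          │      
                               ┃■■■┗━━━━━━━━━━━━━━━━━
                               ┃■■■■■■■■■■           
                               ┃■■■■■■■■■■           


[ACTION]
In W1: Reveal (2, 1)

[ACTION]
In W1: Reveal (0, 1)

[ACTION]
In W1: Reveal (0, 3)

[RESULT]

                                       ┃┌────┬────┬──
                                       ┃│  9 │  2 │  
                                       ┃├────┼────┼──
                                       ┃│  7 │  8 │ 1
                                       ┃├────┼────┼──
                                       ┃│  5 │    │ 1
                                       ┃├────┼────┼──
                                   ┏━━━━━━━━━━━━━━━━━
                                   ┃ Tetris          
                                   ┠─────────────────
                                   ┃          │Next: 
                                   ┃          │ ▒    
                                   ┃          │▒▒▒   
                                   ┃          │      
                               ┏━━━┃          │      
                               ┃ Mi┃          │      
                               ┠───┃          │Score:
                               ┃  1┃          │0     
                               ┃  2┃          │      
                               ┃  1┃          │      
                               ┃112┃          │      
                               ┃■✹■┗━━━━━━━━━━━━━━━━━
                               ┃■✹■■■■■■■■           
                               ┃✹■■■■■✹✹✹■           


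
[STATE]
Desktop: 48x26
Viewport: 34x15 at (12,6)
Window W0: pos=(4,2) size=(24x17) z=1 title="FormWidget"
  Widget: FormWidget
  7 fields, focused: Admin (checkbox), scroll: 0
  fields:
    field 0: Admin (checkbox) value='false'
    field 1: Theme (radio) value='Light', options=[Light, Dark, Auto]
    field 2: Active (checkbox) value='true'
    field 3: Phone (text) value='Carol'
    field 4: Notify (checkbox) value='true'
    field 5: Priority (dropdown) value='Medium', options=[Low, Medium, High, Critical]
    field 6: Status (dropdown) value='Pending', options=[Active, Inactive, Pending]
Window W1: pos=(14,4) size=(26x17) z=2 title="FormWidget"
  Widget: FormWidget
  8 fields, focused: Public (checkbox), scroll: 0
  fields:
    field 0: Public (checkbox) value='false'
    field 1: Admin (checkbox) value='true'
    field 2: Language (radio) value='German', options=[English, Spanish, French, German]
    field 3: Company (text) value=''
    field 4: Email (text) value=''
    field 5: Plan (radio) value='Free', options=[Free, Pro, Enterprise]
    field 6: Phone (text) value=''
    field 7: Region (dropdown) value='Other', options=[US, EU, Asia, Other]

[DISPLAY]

: ┠────────────────────────┨      
e:┃> Public:     [ ]       ┃      
: ┃  Admin:      [x]       ┃      
y:┃  Language:   ( ) Englis┃      
it┃  Company:    [        ]┃      
s:┃  Email:      [        ]┃      
  ┃  Plan:       (●) Free  ┃      
  ┃  Phone:      [        ]┃      
  ┃  Region:     [Other  ▼]┃      
  ┃                        ┃      
  ┃                        ┃      
  ┃                        ┃      
━━┃                        ┃      
  ┃                        ┃      
  ┗━━━━━━━━━━━━━━━━━━━━━━━━┛      


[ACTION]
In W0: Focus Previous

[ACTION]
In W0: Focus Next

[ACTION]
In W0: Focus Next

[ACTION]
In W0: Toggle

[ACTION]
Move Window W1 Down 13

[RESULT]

:      (●) Ligh┃                  
e:     [x]     ┃                  
:      [Carol ]┃                  
y:┏━━━━━━━━━━━━━━━━━━━━━━━━┓      
it┃ FormWidget             ┃      
s:┠────────────────────────┨      
  ┃> Public:     [ ]       ┃      
  ┃  Admin:      [x]       ┃      
  ┃  Language:   ( ) Englis┃      
  ┃  Company:    [        ]┃      
  ┃  Email:      [        ]┃      
  ┃  Plan:       (●) Free  ┃      
━━┃  Phone:      [        ]┃      
  ┃  Region:     [Other  ▼]┃      
  ┃                        ┃      


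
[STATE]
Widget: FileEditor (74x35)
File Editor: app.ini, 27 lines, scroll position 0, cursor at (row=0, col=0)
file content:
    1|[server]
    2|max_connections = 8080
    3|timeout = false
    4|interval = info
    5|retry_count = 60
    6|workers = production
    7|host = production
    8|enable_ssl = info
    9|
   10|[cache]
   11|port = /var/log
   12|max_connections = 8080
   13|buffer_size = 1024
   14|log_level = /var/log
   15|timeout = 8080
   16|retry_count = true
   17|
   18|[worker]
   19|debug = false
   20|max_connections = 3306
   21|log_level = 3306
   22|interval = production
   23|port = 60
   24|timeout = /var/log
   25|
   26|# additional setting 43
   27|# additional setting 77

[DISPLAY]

█server]                                                                 ▲
max_connections = 8080                                                   █
timeout = false                                                          ░
interval = info                                                          ░
retry_count = 60                                                         ░
workers = production                                                     ░
host = production                                                        ░
enable_ssl = info                                                        ░
                                                                         ░
[cache]                                                                  ░
port = /var/log                                                          ░
max_connections = 8080                                                   ░
buffer_size = 1024                                                       ░
log_level = /var/log                                                     ░
timeout = 8080                                                           ░
retry_count = true                                                       ░
                                                                         ░
[worker]                                                                 ░
debug = false                                                            ░
max_connections = 3306                                                   ░
log_level = 3306                                                         ░
interval = production                                                    ░
port = 60                                                                ░
timeout = /var/log                                                       ░
                                                                         ░
# additional setting 43                                                  ░
# additional setting 77                                                  ░
                                                                         ░
                                                                         ░
                                                                         ░
                                                                         ░
                                                                         ░
                                                                         ░
                                                                         ░
                                                                         ▼


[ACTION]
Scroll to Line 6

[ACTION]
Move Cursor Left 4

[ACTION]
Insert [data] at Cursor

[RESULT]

data█server]                                                             ▲
max_connections = 8080                                                   █
timeout = false                                                          ░
interval = info                                                          ░
retry_count = 60                                                         ░
workers = production                                                     ░
host = production                                                        ░
enable_ssl = info                                                        ░
                                                                         ░
[cache]                                                                  ░
port = /var/log                                                          ░
max_connections = 8080                                                   ░
buffer_size = 1024                                                       ░
log_level = /var/log                                                     ░
timeout = 8080                                                           ░
retry_count = true                                                       ░
                                                                         ░
[worker]                                                                 ░
debug = false                                                            ░
max_connections = 3306                                                   ░
log_level = 3306                                                         ░
interval = production                                                    ░
port = 60                                                                ░
timeout = /var/log                                                       ░
                                                                         ░
# additional setting 43                                                  ░
# additional setting 77                                                  ░
                                                                         ░
                                                                         ░
                                                                         ░
                                                                         ░
                                                                         ░
                                                                         ░
                                                                         ░
                                                                         ▼
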